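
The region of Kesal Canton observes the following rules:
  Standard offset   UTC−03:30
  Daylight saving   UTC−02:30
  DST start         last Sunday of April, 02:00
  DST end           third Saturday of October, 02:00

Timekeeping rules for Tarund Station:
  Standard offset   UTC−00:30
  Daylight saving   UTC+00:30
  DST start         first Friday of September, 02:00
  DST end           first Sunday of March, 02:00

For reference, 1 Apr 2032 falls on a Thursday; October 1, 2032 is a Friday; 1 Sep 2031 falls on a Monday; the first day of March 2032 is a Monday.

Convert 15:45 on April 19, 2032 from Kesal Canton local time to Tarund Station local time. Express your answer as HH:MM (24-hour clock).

18:45

1 April 2032 is a Thursday, so Sundays fall on 4, 11, 18, 25; the last is April 25.
1 October 2032 is a Friday, so the first Saturday is October 2 and the third is October 16.
April 19, 2032 does not fall between 25 April and 16 October, so daylight saving is not in effect and Kesal Canton is at UTC−03:30.
15:45 Kesal Canton + 3h30m = 19:15 UTC.
1 September 2031 is a Monday, so the first Friday is September 5.
1 March 2032 is a Monday, so the first Sunday is March 7.
At the standard offset (UTC−00:30), 19:15 UTC − 0h30m = 18:45 Tarund Station standard time.
The standard-time date in Tarund Station, April 19, 2032, does not fall between 5 September 2031 and 7 March 2032, so daylight saving is not in effect and Tarund Station is at UTC−00:30.
19:15 UTC − 0h30m = 18:45 Tarund Station.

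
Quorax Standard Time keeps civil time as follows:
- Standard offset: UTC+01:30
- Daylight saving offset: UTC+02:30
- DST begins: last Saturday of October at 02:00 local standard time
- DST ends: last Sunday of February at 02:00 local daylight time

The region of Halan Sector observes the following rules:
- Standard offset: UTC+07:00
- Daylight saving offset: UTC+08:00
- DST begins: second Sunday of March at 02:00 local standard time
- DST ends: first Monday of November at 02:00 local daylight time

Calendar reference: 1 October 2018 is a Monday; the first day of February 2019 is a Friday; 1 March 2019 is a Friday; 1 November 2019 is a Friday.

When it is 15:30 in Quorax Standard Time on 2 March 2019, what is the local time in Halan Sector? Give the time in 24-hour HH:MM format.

21:00

1 October 2018 is a Monday, so Saturdays fall on 6, 13, 20, 27; the last is October 27.
1 February 2019 is a Friday, so Sundays fall on 3, 10, 17, 24; the last is February 24.
2 March 2019 does not fall between 27 October 2018 and 24 February 2019, so daylight saving is not in effect and Quorax Standard Time is at UTC+01:30.
15:30 Quorax Standard Time − 1h30m = 14:00 UTC.
1 March 2019 is a Friday, so the first Sunday is March 3 and the second is March 10.
1 November 2019 is a Friday, so the first Monday is November 4.
At the standard offset (UTC+07:00), 14:00 UTC + 7h = 21:00 Halan Sector standard time.
The standard-time date in Halan Sector, 2 March 2019, is outside the daylight-saving period (10 March – 4 November), so Halan Sector is on standard time, UTC+07:00.
14:00 UTC + 7h = 21:00 Halan Sector.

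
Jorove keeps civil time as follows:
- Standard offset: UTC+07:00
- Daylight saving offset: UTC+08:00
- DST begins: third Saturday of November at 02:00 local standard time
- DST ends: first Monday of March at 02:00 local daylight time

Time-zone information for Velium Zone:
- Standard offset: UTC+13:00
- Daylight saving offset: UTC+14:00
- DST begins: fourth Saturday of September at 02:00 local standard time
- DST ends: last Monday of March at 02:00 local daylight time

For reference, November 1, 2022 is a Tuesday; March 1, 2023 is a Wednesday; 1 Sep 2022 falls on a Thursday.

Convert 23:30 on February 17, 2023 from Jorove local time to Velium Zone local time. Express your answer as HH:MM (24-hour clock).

05:30

1 November 2022 is a Tuesday, so the first Saturday is November 5 and the third is November 19.
1 March 2023 is a Wednesday, so the first Monday is March 6.
February 17, 2023 lies within the daylight-saving period (19 November 2022 – 6 March 2023), so Jorove is on daylight time, UTC+08:00.
23:30 Jorove − 8h = 15:30 UTC.
1 September 2022 is a Thursday, so the first Saturday is September 3 and the fourth is September 24.
1 March 2023 is a Wednesday, so Mondays fall on 6, 13, 20, 27; the last is March 27.
At the standard offset (UTC+13:00), 15:30 UTC + 13h = 04:30 Velium Zone standard time (rolling into the next day, 18 February 2023).
The standard-time date in Velium Zone, February 18, 2023, lies within the daylight-saving period (24 September 2022 – 27 March 2023), so Velium Zone is on daylight time, UTC+14:00.
15:30 UTC + 14h = 05:30 Velium Zone (rolling into the next day, 18 February 2023).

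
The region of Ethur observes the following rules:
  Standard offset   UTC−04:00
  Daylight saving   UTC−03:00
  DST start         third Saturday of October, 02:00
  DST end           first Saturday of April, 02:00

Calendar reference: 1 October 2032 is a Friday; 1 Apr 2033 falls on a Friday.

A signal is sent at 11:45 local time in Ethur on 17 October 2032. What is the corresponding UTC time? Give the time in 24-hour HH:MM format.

14:45

1 October 2032 is a Friday, so the first Saturday is October 2 and the third is October 16.
1 April 2033 is a Friday, so the first Saturday is April 2.
17 October 2032 lies within the daylight-saving period (16 October 2032 – 2 April 2033), so Ethur is on daylight time, UTC−03:00.
11:45 local + 3h = 14:45 UTC.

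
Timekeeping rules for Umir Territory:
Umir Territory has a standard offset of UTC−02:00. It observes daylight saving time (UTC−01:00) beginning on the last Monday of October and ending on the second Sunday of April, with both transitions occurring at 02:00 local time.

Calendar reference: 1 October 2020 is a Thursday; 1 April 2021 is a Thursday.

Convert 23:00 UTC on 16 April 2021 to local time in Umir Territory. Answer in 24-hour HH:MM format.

21:00

1 October 2020 is a Thursday, so Mondays fall on 5, 12, 19, 26; the last is October 26.
1 April 2021 is a Thursday, so the first Sunday is April 4 and the second is April 11.
At the standard offset (UTC−02:00), 23:00 UTC − 2h = 21:00 Umir Territory standard time.
Daylight saving runs 26 October 2020 – 11 April 2021; the standard-time date in Umir Territory, 16 April 2021, is outside that window, so Umir Territory is on standard time at UTC−02:00.
23:00 UTC − 2h = 21:00 local.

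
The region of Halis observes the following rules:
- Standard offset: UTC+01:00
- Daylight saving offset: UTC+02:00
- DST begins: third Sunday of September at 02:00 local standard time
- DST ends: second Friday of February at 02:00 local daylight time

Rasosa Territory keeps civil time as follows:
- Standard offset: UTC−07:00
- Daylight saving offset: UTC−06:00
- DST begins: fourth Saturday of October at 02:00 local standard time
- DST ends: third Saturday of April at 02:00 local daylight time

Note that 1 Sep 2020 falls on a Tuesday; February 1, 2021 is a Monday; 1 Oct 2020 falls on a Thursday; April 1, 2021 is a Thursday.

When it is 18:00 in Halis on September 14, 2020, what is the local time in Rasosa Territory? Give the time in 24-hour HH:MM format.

10:00

1 September 2020 is a Tuesday, so the first Sunday is September 6 and the third is September 20.
1 February 2021 is a Monday, so the first Friday is February 5 and the second is February 12.
September 14, 2020 is outside the daylight-saving period (20 September 2020 – 12 February 2021), so Halis is on standard time, UTC+01:00.
18:00 Halis − 1h = 17:00 UTC.
1 October 2020 is a Thursday, so the first Saturday is October 3 and the fourth is October 24.
1 April 2021 is a Thursday, so the first Saturday is April 3 and the third is April 17.
At the standard offset (UTC−07:00), 17:00 UTC − 7h = 10:00 Rasosa Territory standard time.
The standard-time date in Rasosa Territory, September 14, 2020, is outside the daylight-saving period (24 October 2020 – 17 April 2021), so Rasosa Territory is on standard time, UTC−07:00.
17:00 UTC − 7h = 10:00 Rasosa Territory.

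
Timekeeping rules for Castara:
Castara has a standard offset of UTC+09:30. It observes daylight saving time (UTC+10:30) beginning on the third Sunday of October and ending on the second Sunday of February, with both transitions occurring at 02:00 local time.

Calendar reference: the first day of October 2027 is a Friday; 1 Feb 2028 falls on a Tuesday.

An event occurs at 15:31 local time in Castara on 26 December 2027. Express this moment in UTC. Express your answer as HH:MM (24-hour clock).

1 October 2027 is a Friday, so the first Sunday is October 3 and the third is October 17.
1 February 2028 is a Tuesday, so the first Sunday is February 6 and the second is February 13.
26 December 2027 lies within the daylight-saving period (17 October 2027 – 13 February 2028), so Castara is on daylight time, UTC+10:30.
15:31 local − 10h30m = 05:01 UTC.

05:01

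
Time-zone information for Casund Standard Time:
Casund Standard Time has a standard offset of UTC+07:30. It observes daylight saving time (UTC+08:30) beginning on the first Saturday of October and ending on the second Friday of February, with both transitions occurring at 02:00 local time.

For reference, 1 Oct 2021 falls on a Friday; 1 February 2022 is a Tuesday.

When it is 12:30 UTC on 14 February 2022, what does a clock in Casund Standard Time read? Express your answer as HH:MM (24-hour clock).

1 October 2021 is a Friday, so the first Saturday is October 2.
1 February 2022 is a Tuesday, so the first Friday is February 4 and the second is February 11.
At the standard offset (UTC+07:30), 12:30 UTC + 7h30m = 20:00 Casund Standard Time standard time.
The standard-time date in Casund Standard Time, 14 February 2022, is outside the daylight-saving period (2 October 2021 – 11 February 2022), so Casund Standard Time is on standard time, UTC+07:30.
12:30 UTC + 7h30m = 20:00 local.

20:00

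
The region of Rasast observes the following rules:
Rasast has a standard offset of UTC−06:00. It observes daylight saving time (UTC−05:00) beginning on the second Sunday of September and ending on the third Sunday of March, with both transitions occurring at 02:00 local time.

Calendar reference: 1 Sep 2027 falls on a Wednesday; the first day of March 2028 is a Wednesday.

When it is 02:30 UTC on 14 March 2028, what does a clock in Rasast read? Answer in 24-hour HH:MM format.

1 September 2027 is a Wednesday, so the first Sunday is September 5 and the second is September 12.
1 March 2028 is a Wednesday, so the first Sunday is March 5 and the third is March 19.
At the standard offset (UTC−06:00), 02:30 UTC − 6h = 20:30 Rasast standard time (rolling into the previous day, 13 March 2028).
The standard-time date in Rasast, 13 March 2028, falls between 12 September 2027 and 19 March 2028, so daylight saving is in effect and Rasast is at UTC−05:00.
02:30 UTC − 5h = 21:30 local (rolling into the previous day, 13 March 2028).

21:30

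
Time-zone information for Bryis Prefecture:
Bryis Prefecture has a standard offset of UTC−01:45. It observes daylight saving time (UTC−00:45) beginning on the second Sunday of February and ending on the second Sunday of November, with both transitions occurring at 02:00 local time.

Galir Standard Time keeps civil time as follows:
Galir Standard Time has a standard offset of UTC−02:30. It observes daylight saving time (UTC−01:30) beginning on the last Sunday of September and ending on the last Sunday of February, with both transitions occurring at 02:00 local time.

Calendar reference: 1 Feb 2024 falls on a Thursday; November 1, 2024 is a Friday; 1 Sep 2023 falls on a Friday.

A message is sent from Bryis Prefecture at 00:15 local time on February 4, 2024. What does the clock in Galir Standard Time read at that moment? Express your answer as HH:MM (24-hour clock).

1 February 2024 is a Thursday, so the first Sunday is February 4 and the second is February 11.
1 November 2024 is a Friday, so the first Sunday is November 3 and the second is November 10.
February 4, 2024 does not fall between 11 February and 10 November, so daylight saving is not in effect and Bryis Prefecture is at UTC−01:45.
00:15 Bryis Prefecture + 1h45m = 02:00 UTC.
1 September 2023 is a Friday, so Sundays fall on 3, 10, 17, 24; the last is September 24.
1 February 2024 is a Thursday, so Sundays fall on 4, 11, 18, 25; the last is February 25.
At the standard offset (UTC−02:30), 02:00 UTC − 2h30m = 23:30 Galir Standard Time standard time (rolling into the previous day, 3 February 2024).
The standard-time date in Galir Standard Time, February 3, 2024, lies within the daylight-saving period (24 September 2023 – 25 February 2024), so Galir Standard Time is on daylight time, UTC−01:30.
02:00 UTC − 1h30m = 00:30 Galir Standard Time.

00:30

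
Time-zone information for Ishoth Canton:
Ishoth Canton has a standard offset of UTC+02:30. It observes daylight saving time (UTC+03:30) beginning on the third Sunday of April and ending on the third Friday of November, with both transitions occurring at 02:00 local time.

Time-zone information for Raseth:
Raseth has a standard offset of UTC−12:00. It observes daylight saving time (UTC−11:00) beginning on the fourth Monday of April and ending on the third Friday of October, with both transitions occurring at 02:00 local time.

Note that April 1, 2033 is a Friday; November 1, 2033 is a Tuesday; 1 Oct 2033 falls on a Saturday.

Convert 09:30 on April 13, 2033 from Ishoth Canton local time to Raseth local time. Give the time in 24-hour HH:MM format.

1 April 2033 is a Friday, so the first Sunday is April 3 and the third is April 17.
1 November 2033 is a Tuesday, so the first Friday is November 4 and the third is November 18.
April 13, 2033 does not fall between 17 April and 18 November, so daylight saving is not in effect and Ishoth Canton is at UTC+02:30.
09:30 Ishoth Canton − 2h30m = 07:00 UTC.
1 April 2033 is a Friday, so the first Monday is April 4 and the fourth is April 25.
1 October 2033 is a Saturday, so the first Friday is October 7 and the third is October 21.
At the standard offset (UTC−12:00), 07:00 UTC − 12h = 19:00 Raseth standard time (rolling into the previous day, 12 April 2033).
Daylight saving runs 25 April – 21 October; the standard-time date in Raseth, April 12, 2033, is outside that window, so Raseth is on standard time at UTC−12:00.
07:00 UTC − 12h = 19:00 Raseth (rolling into the previous day, 12 April 2033).

19:00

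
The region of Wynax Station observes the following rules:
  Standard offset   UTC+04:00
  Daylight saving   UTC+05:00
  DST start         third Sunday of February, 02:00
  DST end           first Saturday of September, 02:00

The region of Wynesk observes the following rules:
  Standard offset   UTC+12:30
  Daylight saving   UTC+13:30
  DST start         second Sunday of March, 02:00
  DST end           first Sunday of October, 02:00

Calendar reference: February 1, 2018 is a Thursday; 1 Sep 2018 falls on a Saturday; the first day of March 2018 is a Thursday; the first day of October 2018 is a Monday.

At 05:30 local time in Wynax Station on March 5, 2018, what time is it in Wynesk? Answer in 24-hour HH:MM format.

1 February 2018 is a Thursday, so the first Sunday is February 4 and the third is February 18.
1 September 2018 is a Saturday, so the first Saturday is September 1.
Daylight saving runs 18 February – 1 September; March 5, 2018 is inside that window, so Wynax Station is at UTC+05:00.
05:30 Wynax Station − 5h = 00:30 UTC.
1 March 2018 is a Thursday, so the first Sunday is March 4 and the second is March 11.
1 October 2018 is a Monday, so the first Sunday is October 7.
At the standard offset (UTC+12:30), 00:30 UTC + 12h30m = 13:00 Wynesk standard time.
Daylight saving runs 11 March – 7 October; the standard-time date in Wynesk, March 5, 2018, is outside that window, so Wynesk is on standard time at UTC+12:30.
00:30 UTC + 12h30m = 13:00 Wynesk.

13:00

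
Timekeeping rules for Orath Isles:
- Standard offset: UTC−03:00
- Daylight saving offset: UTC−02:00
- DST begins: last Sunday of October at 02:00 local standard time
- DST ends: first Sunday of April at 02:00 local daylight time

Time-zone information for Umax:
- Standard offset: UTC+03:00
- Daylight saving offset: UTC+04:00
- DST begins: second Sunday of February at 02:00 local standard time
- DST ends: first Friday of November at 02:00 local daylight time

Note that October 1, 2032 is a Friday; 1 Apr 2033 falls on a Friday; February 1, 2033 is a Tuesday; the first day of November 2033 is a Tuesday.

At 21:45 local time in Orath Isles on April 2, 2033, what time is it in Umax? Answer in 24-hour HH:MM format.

1 October 2032 is a Friday, so Sundays fall on 3, 10, 17, 24, 31; the last is October 31.
1 April 2033 is a Friday, so the first Sunday is April 3.
Daylight saving runs 31 October 2032 – 3 April 2033; April 2, 2033 is inside that window, so Orath Isles is at UTC−02:00.
21:45 Orath Isles + 2h = 23:45 UTC.
1 February 2033 is a Tuesday, so the first Sunday is February 6 and the second is February 13.
1 November 2033 is a Tuesday, so the first Friday is November 4.
At the standard offset (UTC+03:00), 23:45 UTC + 3h = 02:45 Umax standard time (rolling into the next day, 3 April 2033).
The standard-time date in Umax, April 3, 2033, falls between 13 February and 4 November, so daylight saving is in effect and Umax is at UTC+04:00.
23:45 UTC + 4h = 03:45 Umax (rolling into the next day, 3 April 2033).

03:45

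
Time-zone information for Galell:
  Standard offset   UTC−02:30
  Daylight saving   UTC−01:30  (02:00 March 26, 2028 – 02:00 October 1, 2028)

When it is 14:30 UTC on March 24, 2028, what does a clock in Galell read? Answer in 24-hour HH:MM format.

At the standard offset (UTC−02:30), 14:30 UTC − 2h30m = 12:00 Galell standard time.
The standard-time date in Galell, March 24, 2028, is outside the daylight-saving period (26 March – 1 October), so Galell is on standard time, UTC−02:30.
14:30 UTC − 2h30m = 12:00 local.

12:00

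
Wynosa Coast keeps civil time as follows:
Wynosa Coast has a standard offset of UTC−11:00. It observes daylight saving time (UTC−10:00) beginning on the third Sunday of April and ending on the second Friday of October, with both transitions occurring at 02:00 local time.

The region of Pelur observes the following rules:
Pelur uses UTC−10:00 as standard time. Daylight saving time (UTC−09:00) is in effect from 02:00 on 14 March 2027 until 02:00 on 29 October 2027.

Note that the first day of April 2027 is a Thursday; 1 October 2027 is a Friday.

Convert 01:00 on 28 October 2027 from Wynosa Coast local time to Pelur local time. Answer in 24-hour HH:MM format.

03:00

1 April 2027 is a Thursday, so the first Sunday is April 4 and the third is April 18.
1 October 2027 is a Friday, so the first Friday is October 1 and the second is October 8.
28 October 2027 is outside the daylight-saving period (18 April – 8 October), so Wynosa Coast is on standard time, UTC−11:00.
01:00 Wynosa Coast + 11h = 12:00 UTC.
At the standard offset (UTC−10:00), 12:00 UTC − 10h = 02:00 Pelur standard time.
The standard-time date in Pelur, 28 October 2027, lies within the daylight-saving period (14 March – 29 October), so Pelur is on daylight time, UTC−09:00.
12:00 UTC − 9h = 03:00 Pelur.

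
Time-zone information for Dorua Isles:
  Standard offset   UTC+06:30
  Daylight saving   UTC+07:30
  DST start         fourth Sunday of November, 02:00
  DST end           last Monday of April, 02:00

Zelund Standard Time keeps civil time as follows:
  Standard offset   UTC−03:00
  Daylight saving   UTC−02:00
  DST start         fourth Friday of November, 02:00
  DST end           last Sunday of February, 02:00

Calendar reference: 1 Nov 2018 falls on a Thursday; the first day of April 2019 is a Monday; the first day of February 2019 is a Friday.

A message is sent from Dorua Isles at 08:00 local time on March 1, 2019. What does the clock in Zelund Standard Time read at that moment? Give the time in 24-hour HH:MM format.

1 November 2018 is a Thursday, so the first Sunday is November 4 and the fourth is November 25.
1 April 2019 is a Monday, so Mondays fall on 1, 8, 15, 22, 29; the last is April 29.
March 1, 2019 falls between 25 November 2018 and 29 April 2019, so daylight saving is in effect and Dorua Isles is at UTC+07:30.
08:00 Dorua Isles − 7h30m = 00:30 UTC.
1 November 2018 is a Thursday, so the first Friday is November 2 and the fourth is November 23.
1 February 2019 is a Friday, so Sundays fall on 3, 10, 17, 24; the last is February 24.
At the standard offset (UTC−03:00), 00:30 UTC − 3h = 21:30 Zelund Standard Time standard time (rolling into the previous day, 28 February 2019).
Daylight saving runs 23 November 2018 – 24 February 2019; the standard-time date in Zelund Standard Time, February 28, 2019, is outside that window, so Zelund Standard Time is on standard time at UTC−03:00.
00:30 UTC − 3h = 21:30 Zelund Standard Time (rolling into the previous day, 28 February 2019).

21:30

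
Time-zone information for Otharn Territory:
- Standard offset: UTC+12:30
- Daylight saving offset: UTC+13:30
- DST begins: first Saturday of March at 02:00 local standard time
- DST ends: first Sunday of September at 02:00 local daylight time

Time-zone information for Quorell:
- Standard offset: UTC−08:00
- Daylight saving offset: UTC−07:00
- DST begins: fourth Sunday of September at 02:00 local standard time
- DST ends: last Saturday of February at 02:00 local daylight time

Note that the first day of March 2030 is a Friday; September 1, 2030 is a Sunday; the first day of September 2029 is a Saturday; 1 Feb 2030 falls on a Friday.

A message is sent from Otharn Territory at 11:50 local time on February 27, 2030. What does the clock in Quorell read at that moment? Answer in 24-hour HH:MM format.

15:20

1 March 2030 is a Friday, so the first Saturday is March 2.
1 September 2030 is a Sunday, so the first Sunday is September 1.
February 27, 2030 is outside the daylight-saving period (2 March – 1 September), so Otharn Territory is on standard time, UTC+12:30.
11:50 Otharn Territory − 12h30m = 23:20 UTC (rolling into the previous day, 26 February 2030).
1 September 2029 is a Saturday, so the first Sunday is September 2 and the fourth is September 23.
1 February 2030 is a Friday, so Saturdays fall on 2, 9, 16, 23; the last is February 23.
At the standard offset (UTC−08:00), 23:20 UTC − 8h = 15:20 Quorell standard time.
Daylight saving runs 23 September 2029 – 23 February 2030; the standard-time date in Quorell, February 26, 2030, is outside that window, so Quorell is on standard time at UTC−08:00.
23:20 UTC − 8h = 15:20 Quorell.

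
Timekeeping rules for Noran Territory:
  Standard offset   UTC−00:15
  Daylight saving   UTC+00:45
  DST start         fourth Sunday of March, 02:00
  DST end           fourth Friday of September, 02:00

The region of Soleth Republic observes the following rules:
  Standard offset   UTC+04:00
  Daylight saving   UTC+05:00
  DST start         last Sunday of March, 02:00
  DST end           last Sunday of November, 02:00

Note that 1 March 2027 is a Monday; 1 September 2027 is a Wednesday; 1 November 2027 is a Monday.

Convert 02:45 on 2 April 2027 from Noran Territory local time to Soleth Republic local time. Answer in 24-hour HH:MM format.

07:00

1 March 2027 is a Monday, so the first Sunday is March 7 and the fourth is March 28.
1 September 2027 is a Wednesday, so the first Friday is September 3 and the fourth is September 24.
2 April 2027 falls between 28 March and 24 September, so daylight saving is in effect and Noran Territory is at UTC+00:45.
02:45 Noran Territory − 0h45m = 02:00 UTC.
1 March 2027 is a Monday, so Sundays fall on 7, 14, 21, 28; the last is March 28.
1 November 2027 is a Monday, so Sundays fall on 7, 14, 21, 28; the last is November 28.
At the standard offset (UTC+04:00), 02:00 UTC + 4h = 06:00 Soleth Republic standard time.
The standard-time date in Soleth Republic, 2 April 2027, falls between 28 March and 28 November, so daylight saving is in effect and Soleth Republic is at UTC+05:00.
02:00 UTC + 5h = 07:00 Soleth Republic.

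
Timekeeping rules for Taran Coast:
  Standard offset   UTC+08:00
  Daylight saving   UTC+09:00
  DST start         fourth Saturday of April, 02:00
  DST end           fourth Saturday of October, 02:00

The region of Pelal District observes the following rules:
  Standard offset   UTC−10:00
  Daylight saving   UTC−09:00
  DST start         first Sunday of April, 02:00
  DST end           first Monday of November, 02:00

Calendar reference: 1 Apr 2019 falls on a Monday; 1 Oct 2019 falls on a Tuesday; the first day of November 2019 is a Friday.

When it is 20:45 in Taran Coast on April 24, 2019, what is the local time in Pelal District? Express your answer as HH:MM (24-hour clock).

03:45

1 April 2019 is a Monday, so the first Saturday is April 6 and the fourth is April 27.
1 October 2019 is a Tuesday, so the first Saturday is October 5 and the fourth is October 26.
Daylight saving runs 27 April – 26 October; April 24, 2019 is outside that window, so Taran Coast is on standard time at UTC+08:00.
20:45 Taran Coast − 8h = 12:45 UTC.
1 April 2019 is a Monday, so the first Sunday is April 7.
1 November 2019 is a Friday, so the first Monday is November 4.
At the standard offset (UTC−10:00), 12:45 UTC − 10h = 02:45 Pelal District standard time.
The standard-time date in Pelal District, April 24, 2019, falls between 7 April and 4 November, so daylight saving is in effect and Pelal District is at UTC−09:00.
12:45 UTC − 9h = 03:45 Pelal District.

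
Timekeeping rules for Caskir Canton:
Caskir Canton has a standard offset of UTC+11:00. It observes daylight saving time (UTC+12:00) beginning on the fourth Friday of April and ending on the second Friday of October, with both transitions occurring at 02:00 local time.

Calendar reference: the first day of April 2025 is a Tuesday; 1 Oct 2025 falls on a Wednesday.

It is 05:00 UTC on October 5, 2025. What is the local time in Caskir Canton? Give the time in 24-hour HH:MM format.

17:00

1 April 2025 is a Tuesday, so the first Friday is April 4 and the fourth is April 25.
1 October 2025 is a Wednesday, so the first Friday is October 3 and the second is October 10.
At the standard offset (UTC+11:00), 05:00 UTC + 11h = 16:00 Caskir Canton standard time.
The standard-time date in Caskir Canton, October 5, 2025, falls between 25 April and 10 October, so daylight saving is in effect and Caskir Canton is at UTC+12:00.
05:00 UTC + 12h = 17:00 local.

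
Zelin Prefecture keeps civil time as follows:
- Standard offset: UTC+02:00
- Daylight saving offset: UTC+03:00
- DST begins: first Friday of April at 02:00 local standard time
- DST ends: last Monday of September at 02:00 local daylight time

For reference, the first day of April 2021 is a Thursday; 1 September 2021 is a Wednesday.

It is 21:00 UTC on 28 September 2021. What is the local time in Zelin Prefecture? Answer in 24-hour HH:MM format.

23:00

1 April 2021 is a Thursday, so the first Friday is April 2.
1 September 2021 is a Wednesday, so Mondays fall on 6, 13, 20, 27; the last is September 27.
At the standard offset (UTC+02:00), 21:00 UTC + 2h = 23:00 Zelin Prefecture standard time.
Daylight saving runs 2 April – 27 September; the standard-time date in Zelin Prefecture, 28 September 2021, is outside that window, so Zelin Prefecture is on standard time at UTC+02:00.
21:00 UTC + 2h = 23:00 local.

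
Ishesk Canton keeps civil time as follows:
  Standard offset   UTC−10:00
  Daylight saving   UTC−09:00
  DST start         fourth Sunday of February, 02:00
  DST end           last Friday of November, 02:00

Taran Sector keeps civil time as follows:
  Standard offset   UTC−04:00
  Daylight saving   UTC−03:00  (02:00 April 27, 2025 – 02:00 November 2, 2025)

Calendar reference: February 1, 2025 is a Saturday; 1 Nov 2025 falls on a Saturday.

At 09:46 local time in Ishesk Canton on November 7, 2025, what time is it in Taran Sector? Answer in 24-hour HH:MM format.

1 February 2025 is a Saturday, so the first Sunday is February 2 and the fourth is February 23.
1 November 2025 is a Saturday, so Fridays fall on 7, 14, 21, 28; the last is November 28.
November 7, 2025 falls between 23 February and 28 November, so daylight saving is in effect and Ishesk Canton is at UTC−09:00.
09:46 Ishesk Canton + 9h = 18:46 UTC.
At the standard offset (UTC−04:00), 18:46 UTC − 4h = 14:46 Taran Sector standard time.
Daylight saving runs 27 April – 2 November; the standard-time date in Taran Sector, November 7, 2025, is outside that window, so Taran Sector is on standard time at UTC−04:00.
18:46 UTC − 4h = 14:46 Taran Sector.

14:46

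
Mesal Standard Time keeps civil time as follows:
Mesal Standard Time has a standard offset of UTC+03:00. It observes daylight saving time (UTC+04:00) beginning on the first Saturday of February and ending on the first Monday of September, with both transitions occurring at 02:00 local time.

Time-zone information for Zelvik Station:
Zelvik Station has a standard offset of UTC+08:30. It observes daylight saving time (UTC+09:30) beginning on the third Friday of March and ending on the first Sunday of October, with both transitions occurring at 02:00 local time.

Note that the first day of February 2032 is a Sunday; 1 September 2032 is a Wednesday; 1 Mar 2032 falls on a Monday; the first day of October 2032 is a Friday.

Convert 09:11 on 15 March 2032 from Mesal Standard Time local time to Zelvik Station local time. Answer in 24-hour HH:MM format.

13:41

1 February 2032 is a Sunday, so the first Saturday is February 7.
1 September 2032 is a Wednesday, so the first Monday is September 6.
Daylight saving runs 7 February – 6 September; 15 March 2032 is inside that window, so Mesal Standard Time is at UTC+04:00.
09:11 Mesal Standard Time − 4h = 05:11 UTC.
1 March 2032 is a Monday, so the first Friday is March 5 and the third is March 19.
1 October 2032 is a Friday, so the first Sunday is October 3.
At the standard offset (UTC+08:30), 05:11 UTC + 8h30m = 13:41 Zelvik Station standard time.
The standard-time date in Zelvik Station, 15 March 2032, does not fall between 19 March and 3 October, so daylight saving is not in effect and Zelvik Station is at UTC+08:30.
05:11 UTC + 8h30m = 13:41 Zelvik Station.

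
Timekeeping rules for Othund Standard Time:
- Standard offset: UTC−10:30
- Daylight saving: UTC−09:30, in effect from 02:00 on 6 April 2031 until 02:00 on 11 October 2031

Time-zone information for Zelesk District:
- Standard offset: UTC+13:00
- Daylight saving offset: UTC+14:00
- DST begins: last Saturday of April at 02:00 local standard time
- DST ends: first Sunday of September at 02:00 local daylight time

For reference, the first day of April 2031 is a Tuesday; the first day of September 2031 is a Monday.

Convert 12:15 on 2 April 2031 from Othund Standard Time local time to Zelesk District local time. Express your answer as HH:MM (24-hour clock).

2 April 2031 is outside the daylight-saving period (6 April – 11 October), so Othund Standard Time is on standard time, UTC−10:30.
12:15 Othund Standard Time + 10h30m = 22:45 UTC.
1 April 2031 is a Tuesday, so Saturdays fall on 5, 12, 19, 26; the last is April 26.
1 September 2031 is a Monday, so the first Sunday is September 7.
At the standard offset (UTC+13:00), 22:45 UTC + 13h = 11:45 Zelesk District standard time (rolling into the next day, 3 April 2031).
Daylight saving runs 26 April – 7 September; the standard-time date in Zelesk District, 3 April 2031, is outside that window, so Zelesk District is on standard time at UTC+13:00.
22:45 UTC + 13h = 11:45 Zelesk District (rolling into the next day, 3 April 2031).

11:45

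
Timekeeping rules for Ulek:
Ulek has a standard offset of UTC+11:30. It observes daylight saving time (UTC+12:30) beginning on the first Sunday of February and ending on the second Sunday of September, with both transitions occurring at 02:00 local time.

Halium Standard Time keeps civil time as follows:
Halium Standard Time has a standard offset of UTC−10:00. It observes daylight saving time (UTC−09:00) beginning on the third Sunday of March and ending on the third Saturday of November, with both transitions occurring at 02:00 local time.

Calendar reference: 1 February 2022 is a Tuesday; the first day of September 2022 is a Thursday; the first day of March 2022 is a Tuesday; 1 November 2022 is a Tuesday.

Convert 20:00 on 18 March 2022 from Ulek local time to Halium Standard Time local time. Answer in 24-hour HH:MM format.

1 February 2022 is a Tuesday, so the first Sunday is February 6.
1 September 2022 is a Thursday, so the first Sunday is September 4 and the second is September 11.
Daylight saving runs 6 February – 11 September; 18 March 2022 is inside that window, so Ulek is at UTC+12:30.
20:00 Ulek − 12h30m = 07:30 UTC.
1 March 2022 is a Tuesday, so the first Sunday is March 6 and the third is March 20.
1 November 2022 is a Tuesday, so the first Saturday is November 5 and the third is November 19.
At the standard offset (UTC−10:00), 07:30 UTC − 10h = 21:30 Halium Standard Time standard time (rolling into the previous day, 17 March 2022).
The standard-time date in Halium Standard Time, 17 March 2022, is outside the daylight-saving period (20 March – 19 November), so Halium Standard Time is on standard time, UTC−10:00.
07:30 UTC − 10h = 21:30 Halium Standard Time (rolling into the previous day, 17 March 2022).

21:30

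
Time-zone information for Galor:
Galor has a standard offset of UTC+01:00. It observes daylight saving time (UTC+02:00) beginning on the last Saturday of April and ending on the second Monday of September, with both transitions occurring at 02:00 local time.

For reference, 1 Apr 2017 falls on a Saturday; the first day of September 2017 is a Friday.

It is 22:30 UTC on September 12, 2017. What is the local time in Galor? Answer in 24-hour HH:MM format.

1 April 2017 is a Saturday, so Saturdays fall on 1, 8, 15, 22, 29; the last is April 29.
1 September 2017 is a Friday, so the first Monday is September 4 and the second is September 11.
At the standard offset (UTC+01:00), 22:30 UTC + 1h = 23:30 Galor standard time.
Daylight saving runs 29 April – 11 September; the standard-time date in Galor, September 12, 2017, is outside that window, so Galor is on standard time at UTC+01:00.
22:30 UTC + 1h = 23:30 local.

23:30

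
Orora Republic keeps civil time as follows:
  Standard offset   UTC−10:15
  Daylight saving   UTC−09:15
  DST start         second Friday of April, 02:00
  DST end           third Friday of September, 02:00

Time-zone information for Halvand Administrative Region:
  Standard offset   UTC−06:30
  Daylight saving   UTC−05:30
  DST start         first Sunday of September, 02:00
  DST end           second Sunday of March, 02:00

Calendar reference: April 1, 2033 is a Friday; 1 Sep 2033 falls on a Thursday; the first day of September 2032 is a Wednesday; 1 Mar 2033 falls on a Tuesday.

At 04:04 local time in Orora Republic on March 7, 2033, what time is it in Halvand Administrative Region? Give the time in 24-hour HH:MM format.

1 April 2033 is a Friday, so the first Friday is April 1 and the second is April 8.
1 September 2033 is a Thursday, so the first Friday is September 2 and the third is September 16.
Daylight saving runs 8 April – 16 September; March 7, 2033 is outside that window, so Orora Republic is on standard time at UTC−10:15.
04:04 Orora Republic + 10h15m = 14:19 UTC.
1 September 2032 is a Wednesday, so the first Sunday is September 5.
1 March 2033 is a Tuesday, so the first Sunday is March 6 and the second is March 13.
At the standard offset (UTC−06:30), 14:19 UTC − 6h30m = 07:49 Halvand Administrative Region standard time.
The standard-time date in Halvand Administrative Region, March 7, 2033, lies within the daylight-saving period (5 September 2032 – 13 March 2033), so Halvand Administrative Region is on daylight time, UTC−05:30.
14:19 UTC − 5h30m = 08:49 Halvand Administrative Region.

08:49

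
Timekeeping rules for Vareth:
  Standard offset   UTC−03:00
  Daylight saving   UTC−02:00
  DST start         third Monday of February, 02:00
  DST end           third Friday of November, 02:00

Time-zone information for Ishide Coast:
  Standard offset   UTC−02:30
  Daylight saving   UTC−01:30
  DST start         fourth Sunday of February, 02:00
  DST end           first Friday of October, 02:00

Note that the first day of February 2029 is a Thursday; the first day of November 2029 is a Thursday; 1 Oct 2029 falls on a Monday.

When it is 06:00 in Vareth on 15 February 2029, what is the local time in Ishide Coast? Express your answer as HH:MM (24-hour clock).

06:30

1 February 2029 is a Thursday, so the first Monday is February 5 and the third is February 19.
1 November 2029 is a Thursday, so the first Friday is November 2 and the third is November 16.
15 February 2029 is outside the daylight-saving period (19 February – 16 November), so Vareth is on standard time, UTC−03:00.
06:00 Vareth + 3h = 09:00 UTC.
1 February 2029 is a Thursday, so the first Sunday is February 4 and the fourth is February 25.
1 October 2029 is a Monday, so the first Friday is October 5.
At the standard offset (UTC−02:30), 09:00 UTC − 2h30m = 06:30 Ishide Coast standard time.
The standard-time date in Ishide Coast, 15 February 2029, is outside the daylight-saving period (25 February – 5 October), so Ishide Coast is on standard time, UTC−02:30.
09:00 UTC − 2h30m = 06:30 Ishide Coast.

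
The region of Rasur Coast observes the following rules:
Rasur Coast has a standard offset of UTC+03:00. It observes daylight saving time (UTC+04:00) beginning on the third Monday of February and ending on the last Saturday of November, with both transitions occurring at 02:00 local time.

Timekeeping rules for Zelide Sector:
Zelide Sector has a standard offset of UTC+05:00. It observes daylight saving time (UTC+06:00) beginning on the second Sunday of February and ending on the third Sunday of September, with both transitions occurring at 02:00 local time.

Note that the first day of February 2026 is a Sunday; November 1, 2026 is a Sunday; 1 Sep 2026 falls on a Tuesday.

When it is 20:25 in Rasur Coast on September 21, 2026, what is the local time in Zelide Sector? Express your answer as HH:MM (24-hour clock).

1 February 2026 is a Sunday, so the first Monday is February 2 and the third is February 16.
1 November 2026 is a Sunday, so Saturdays fall on 7, 14, 21, 28; the last is November 28.
September 21, 2026 lies within the daylight-saving period (16 February – 28 November), so Rasur Coast is on daylight time, UTC+04:00.
20:25 Rasur Coast − 4h = 16:25 UTC.
1 February 2026 is a Sunday, so the first Sunday is February 1 and the second is February 8.
1 September 2026 is a Tuesday, so the first Sunday is September 6 and the third is September 20.
At the standard offset (UTC+05:00), 16:25 UTC + 5h = 21:25 Zelide Sector standard time.
The standard-time date in Zelide Sector, September 21, 2026, is outside the daylight-saving period (8 February – 20 September), so Zelide Sector is on standard time, UTC+05:00.
16:25 UTC + 5h = 21:25 Zelide Sector.

21:25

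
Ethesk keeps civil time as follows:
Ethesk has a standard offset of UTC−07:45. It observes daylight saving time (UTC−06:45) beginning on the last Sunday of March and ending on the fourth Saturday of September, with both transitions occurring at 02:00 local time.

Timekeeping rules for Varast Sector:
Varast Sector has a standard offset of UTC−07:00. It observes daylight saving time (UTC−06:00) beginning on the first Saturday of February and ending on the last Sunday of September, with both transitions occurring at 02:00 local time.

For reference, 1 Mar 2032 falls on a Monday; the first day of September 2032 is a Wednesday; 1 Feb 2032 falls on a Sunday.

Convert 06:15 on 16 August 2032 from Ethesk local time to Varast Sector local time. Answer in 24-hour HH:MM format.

07:00

1 March 2032 is a Monday, so Sundays fall on 7, 14, 21, 28; the last is March 28.
1 September 2032 is a Wednesday, so the first Saturday is September 4 and the fourth is September 25.
16 August 2032 lies within the daylight-saving period (28 March – 25 September), so Ethesk is on daylight time, UTC−06:45.
06:15 Ethesk + 6h45m = 13:00 UTC.
1 February 2032 is a Sunday, so the first Saturday is February 7.
1 September 2032 is a Wednesday, so Sundays fall on 5, 12, 19, 26; the last is September 26.
At the standard offset (UTC−07:00), 13:00 UTC − 7h = 06:00 Varast Sector standard time.
The standard-time date in Varast Sector, 16 August 2032, falls between 7 February and 26 September, so daylight saving is in effect and Varast Sector is at UTC−06:00.
13:00 UTC − 6h = 07:00 Varast Sector.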